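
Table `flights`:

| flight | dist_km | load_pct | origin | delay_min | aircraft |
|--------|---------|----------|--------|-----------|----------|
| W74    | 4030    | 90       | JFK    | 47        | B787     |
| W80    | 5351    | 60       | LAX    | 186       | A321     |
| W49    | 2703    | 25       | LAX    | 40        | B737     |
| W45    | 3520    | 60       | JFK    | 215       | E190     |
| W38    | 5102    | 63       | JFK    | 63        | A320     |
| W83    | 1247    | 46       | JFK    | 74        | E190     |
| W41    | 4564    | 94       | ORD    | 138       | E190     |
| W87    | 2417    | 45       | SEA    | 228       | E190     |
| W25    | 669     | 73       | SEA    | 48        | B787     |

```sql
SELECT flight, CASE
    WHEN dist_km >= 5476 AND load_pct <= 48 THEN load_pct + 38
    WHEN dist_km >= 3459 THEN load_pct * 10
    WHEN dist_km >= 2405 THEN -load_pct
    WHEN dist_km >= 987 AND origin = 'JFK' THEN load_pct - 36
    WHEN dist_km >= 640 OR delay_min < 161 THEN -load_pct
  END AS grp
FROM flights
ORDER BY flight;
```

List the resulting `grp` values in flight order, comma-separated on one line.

flight=W25: dist_km >= 640 OR delay_min < 161 → -73
flight=W38: dist_km >= 3459 → 630
flight=W41: dist_km >= 3459 → 940
flight=W45: dist_km >= 3459 → 600
flight=W49: dist_km >= 2405 → -25
flight=W74: dist_km >= 3459 → 900
flight=W80: dist_km >= 3459 → 600
flight=W83: dist_km >= 987 AND origin = 'JFK' → 10
flight=W87: dist_km >= 2405 → -45

-73, 630, 940, 600, -25, 900, 600, 10, -45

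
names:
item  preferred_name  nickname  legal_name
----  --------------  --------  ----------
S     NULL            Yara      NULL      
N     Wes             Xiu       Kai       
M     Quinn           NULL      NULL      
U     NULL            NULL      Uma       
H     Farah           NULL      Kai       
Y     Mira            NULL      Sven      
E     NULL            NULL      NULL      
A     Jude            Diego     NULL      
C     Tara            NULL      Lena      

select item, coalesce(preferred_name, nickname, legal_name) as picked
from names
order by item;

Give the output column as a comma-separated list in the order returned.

Jude, Tara, NULL, Farah, Quinn, Wes, Yara, Uma, Mira

item=A: preferred_name=Jude → Jude
item=C: preferred_name=Tara → Tara
item=E: preferred_name=NULL, nickname=NULL, legal_name=NULL (all NULL) → NULL
item=H: preferred_name=Farah → Farah
item=M: preferred_name=Quinn → Quinn
item=N: preferred_name=Wes → Wes
item=S: preferred_name=NULL, nickname=Yara → Yara
item=U: preferred_name=NULL, nickname=NULL, legal_name=Uma → Uma
item=Y: preferred_name=Mira → Mira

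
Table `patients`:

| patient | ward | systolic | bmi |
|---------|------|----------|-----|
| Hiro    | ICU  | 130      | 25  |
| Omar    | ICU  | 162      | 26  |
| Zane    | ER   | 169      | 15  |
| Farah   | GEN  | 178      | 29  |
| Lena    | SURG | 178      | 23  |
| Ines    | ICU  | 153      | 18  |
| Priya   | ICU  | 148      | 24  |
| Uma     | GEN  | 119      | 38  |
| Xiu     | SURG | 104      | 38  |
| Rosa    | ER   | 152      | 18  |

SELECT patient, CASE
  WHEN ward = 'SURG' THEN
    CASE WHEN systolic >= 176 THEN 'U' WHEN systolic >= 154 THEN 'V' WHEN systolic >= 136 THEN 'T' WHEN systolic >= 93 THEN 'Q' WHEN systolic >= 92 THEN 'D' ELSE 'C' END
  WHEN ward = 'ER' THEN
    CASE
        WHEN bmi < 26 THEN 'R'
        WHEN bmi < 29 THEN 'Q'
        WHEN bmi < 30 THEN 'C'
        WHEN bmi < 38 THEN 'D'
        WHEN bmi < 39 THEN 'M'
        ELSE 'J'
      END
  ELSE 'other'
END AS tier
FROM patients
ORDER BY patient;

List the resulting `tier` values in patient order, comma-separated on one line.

patient=Farah: ward='GEN' → outer ELSE → other
patient=Hiro: ward='ICU' → outer ELSE → other
patient=Ines: ward='ICU' → outer ELSE → other
patient=Lena: ward='SURG' → inner[systolic >= 176] → U
patient=Omar: ward='ICU' → outer ELSE → other
patient=Priya: ward='ICU' → outer ELSE → other
patient=Rosa: ward='ER' → inner[bmi < 26] → R
patient=Uma: ward='GEN' → outer ELSE → other
patient=Xiu: ward='SURG' → inner[systolic >= 93] → Q
patient=Zane: ward='ER' → inner[bmi < 26] → R

other, other, other, U, other, other, R, other, Q, R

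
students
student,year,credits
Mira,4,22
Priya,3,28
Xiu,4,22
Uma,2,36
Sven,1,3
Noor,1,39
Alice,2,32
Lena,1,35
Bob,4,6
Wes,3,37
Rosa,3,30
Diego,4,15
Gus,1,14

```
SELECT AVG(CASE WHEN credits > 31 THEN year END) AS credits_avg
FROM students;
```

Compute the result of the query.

1.8

student=Mira: ✗
student=Priya: ✗
student=Xiu: ✗
student=Uma: ✓ → 2
student=Sven: ✗
student=Noor: ✓ → 1
student=Alice: ✓ → 2
student=Lena: ✓ → 1
student=Bob: ✗
student=Wes: ✓ → 3
student=Rosa: ✗
student=Diego: ✗
student=Gus: ✗
credits_avg = (2 + 1 + 2 + 1 + 3) / 5 = 1.8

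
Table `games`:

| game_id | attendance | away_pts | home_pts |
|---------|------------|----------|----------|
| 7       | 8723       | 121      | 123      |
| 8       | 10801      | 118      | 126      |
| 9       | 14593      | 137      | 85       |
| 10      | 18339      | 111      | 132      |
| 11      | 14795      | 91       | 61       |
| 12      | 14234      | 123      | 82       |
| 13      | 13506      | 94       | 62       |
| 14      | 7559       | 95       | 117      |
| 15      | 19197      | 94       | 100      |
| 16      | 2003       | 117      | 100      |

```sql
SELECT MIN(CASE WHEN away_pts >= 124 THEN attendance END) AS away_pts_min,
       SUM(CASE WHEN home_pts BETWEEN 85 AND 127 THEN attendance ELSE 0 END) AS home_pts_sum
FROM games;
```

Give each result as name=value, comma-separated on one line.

[away_pts_min: away_pts >= 124]
game_id=7: ✗
game_id=8: ✗
game_id=9: ✓ → 14593
game_id=10: ✗
game_id=11: ✗
game_id=12: ✗
game_id=13: ✗
game_id=14: ✗
game_id=15: ✗
game_id=16: ✗
away_pts_min = MIN(14593) = 14593
—
[home_pts_sum: home_pts BETWEEN 85 AND 127]
game_id=7: ✓ → 8723
game_id=8: ✓ → 10801
game_id=9: ✓ → 14593
game_id=10: ✗
game_id=11: ✗
game_id=12: ✗
game_id=13: ✗
game_id=14: ✓ → 7559
game_id=15: ✓ → 19197
game_id=16: ✓ → 2003
home_pts_sum = 8723 + 10801 + 14593 + 7559 + 19197 + 2003 = 62876

away_pts_min=14593, home_pts_sum=62876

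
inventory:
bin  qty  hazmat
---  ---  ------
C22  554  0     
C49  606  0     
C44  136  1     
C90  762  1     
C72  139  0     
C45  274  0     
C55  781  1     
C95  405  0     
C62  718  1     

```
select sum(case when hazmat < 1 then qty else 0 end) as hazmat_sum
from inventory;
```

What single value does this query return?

bin=C22: ✓ → 554
bin=C49: ✓ → 606
bin=C44: ✗
bin=C90: ✗
bin=C72: ✓ → 139
bin=C45: ✓ → 274
bin=C55: ✗
bin=C95: ✓ → 405
bin=C62: ✗
hazmat_sum = 554 + 606 + 139 + 274 + 405 = 1978

1978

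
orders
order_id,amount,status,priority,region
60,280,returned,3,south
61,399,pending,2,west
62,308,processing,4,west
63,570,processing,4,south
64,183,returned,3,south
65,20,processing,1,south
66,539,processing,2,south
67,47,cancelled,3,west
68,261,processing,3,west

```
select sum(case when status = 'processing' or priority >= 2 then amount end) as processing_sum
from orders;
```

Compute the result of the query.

2607

order_id=60: ✓ → 280
order_id=61: ✓ → 399
order_id=62: ✓ → 308
order_id=63: ✓ → 570
order_id=64: ✓ → 183
order_id=65: ✓ → 20
order_id=66: ✓ → 539
order_id=67: ✓ → 47
order_id=68: ✓ → 261
processing_sum = 280 + 399 + 308 + 570 + 183 + 20 + 539 + 47 + 261 = 2607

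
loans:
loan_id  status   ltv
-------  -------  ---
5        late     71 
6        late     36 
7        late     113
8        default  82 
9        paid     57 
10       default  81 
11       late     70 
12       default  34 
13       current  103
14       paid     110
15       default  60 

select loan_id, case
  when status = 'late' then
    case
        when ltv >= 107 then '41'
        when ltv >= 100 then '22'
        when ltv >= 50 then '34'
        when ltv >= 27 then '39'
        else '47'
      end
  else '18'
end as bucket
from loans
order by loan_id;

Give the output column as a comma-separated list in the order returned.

loan_id=5: status='late' → inner[ltv >= 50] → 34
loan_id=6: status='late' → inner[ltv >= 27] → 39
loan_id=7: status='late' → inner[ltv >= 107] → 41
loan_id=8: status='default' → outer ELSE → 18
loan_id=9: status='paid' → outer ELSE → 18
loan_id=10: status='default' → outer ELSE → 18
loan_id=11: status='late' → inner[ltv >= 50] → 34
loan_id=12: status='default' → outer ELSE → 18
loan_id=13: status='current' → outer ELSE → 18
loan_id=14: status='paid' → outer ELSE → 18
loan_id=15: status='default' → outer ELSE → 18

34, 39, 41, 18, 18, 18, 34, 18, 18, 18, 18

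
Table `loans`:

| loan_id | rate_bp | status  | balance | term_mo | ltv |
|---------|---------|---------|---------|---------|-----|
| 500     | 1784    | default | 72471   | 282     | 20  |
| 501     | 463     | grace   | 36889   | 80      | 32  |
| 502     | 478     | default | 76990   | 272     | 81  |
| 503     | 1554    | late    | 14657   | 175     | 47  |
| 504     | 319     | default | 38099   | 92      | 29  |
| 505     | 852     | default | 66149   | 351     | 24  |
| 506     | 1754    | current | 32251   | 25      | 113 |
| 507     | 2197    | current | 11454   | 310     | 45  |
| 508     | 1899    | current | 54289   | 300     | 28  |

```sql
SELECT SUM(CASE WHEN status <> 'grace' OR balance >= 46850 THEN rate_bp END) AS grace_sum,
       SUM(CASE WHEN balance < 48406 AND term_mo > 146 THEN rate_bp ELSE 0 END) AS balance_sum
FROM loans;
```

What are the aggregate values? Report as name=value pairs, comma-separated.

grace_sum=10837, balance_sum=3751

[grace_sum: status <> 'grace' OR balance >= 46850]
loan_id=500: ✓ → 1784
loan_id=501: ✗
loan_id=502: ✓ → 478
loan_id=503: ✓ → 1554
loan_id=504: ✓ → 319
loan_id=505: ✓ → 852
loan_id=506: ✓ → 1754
loan_id=507: ✓ → 2197
loan_id=508: ✓ → 1899
grace_sum = 1784 + 478 + 1554 + 319 + 852 + 1754 + 2197 + 1899 = 10837
—
[balance_sum: balance < 48406 AND term_mo > 146]
loan_id=500: ✗
loan_id=501: ✗
loan_id=502: ✗
loan_id=503: ✓ → 1554
loan_id=504: ✗
loan_id=505: ✗
loan_id=506: ✗
loan_id=507: ✓ → 2197
loan_id=508: ✗
balance_sum = 1554 + 2197 = 3751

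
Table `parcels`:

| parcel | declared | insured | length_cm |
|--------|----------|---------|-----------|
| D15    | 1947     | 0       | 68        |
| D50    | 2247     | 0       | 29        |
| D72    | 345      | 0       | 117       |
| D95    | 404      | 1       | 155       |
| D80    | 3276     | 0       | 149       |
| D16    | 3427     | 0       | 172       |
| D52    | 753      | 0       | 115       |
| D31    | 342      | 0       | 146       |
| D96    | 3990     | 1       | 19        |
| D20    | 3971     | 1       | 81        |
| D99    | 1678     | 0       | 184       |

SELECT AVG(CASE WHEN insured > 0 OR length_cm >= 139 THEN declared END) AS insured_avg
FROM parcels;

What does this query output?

parcel=D15: ✗
parcel=D50: ✗
parcel=D72: ✗
parcel=D95: ✓ → 404
parcel=D80: ✓ → 3276
parcel=D16: ✓ → 3427
parcel=D52: ✗
parcel=D31: ✓ → 342
parcel=D96: ✓ → 3990
parcel=D20: ✓ → 3971
parcel=D99: ✓ → 1678
insured_avg = (404 + 3276 + 3427 + 342 + 3990 + 3971 + 1678) / 7 = 2441.1428571429

2441.1428571429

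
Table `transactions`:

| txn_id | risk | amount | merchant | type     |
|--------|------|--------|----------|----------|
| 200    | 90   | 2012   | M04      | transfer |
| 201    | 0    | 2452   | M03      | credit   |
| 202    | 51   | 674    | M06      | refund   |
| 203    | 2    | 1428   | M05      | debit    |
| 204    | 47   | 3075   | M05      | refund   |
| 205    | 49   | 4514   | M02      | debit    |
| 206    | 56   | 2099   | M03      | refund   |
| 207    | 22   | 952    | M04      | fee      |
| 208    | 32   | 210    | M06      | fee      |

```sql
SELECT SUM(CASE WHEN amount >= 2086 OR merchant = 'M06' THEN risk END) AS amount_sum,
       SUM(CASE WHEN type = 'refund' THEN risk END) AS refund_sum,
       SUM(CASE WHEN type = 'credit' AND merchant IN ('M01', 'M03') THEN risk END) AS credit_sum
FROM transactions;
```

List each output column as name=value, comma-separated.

[amount_sum: amount >= 2086 OR merchant = 'M06']
txn_id=200: ✗
txn_id=201: ✓ → 0
txn_id=202: ✓ → 51
txn_id=203: ✗
txn_id=204: ✓ → 47
txn_id=205: ✓ → 49
txn_id=206: ✓ → 56
txn_id=207: ✗
txn_id=208: ✓ → 32
amount_sum = 51 + 47 + 49 + 56 + 32 = 235
—
[refund_sum: type = 'refund']
txn_id=200: ✗
txn_id=201: ✗
txn_id=202: ✓ → 51
txn_id=203: ✗
txn_id=204: ✓ → 47
txn_id=205: ✗
txn_id=206: ✓ → 56
txn_id=207: ✗
txn_id=208: ✗
refund_sum = 51 + 47 + 56 = 154
—
[credit_sum: type = 'credit' AND merchant IN ('M01', 'M03')]
txn_id=200: ✗
txn_id=201: ✓ → 0
txn_id=202: ✗
txn_id=203: ✗
txn_id=204: ✗
txn_id=205: ✗
txn_id=206: ✗
txn_id=207: ✗
txn_id=208: ✗
credit_sum = 0

amount_sum=235, refund_sum=154, credit_sum=0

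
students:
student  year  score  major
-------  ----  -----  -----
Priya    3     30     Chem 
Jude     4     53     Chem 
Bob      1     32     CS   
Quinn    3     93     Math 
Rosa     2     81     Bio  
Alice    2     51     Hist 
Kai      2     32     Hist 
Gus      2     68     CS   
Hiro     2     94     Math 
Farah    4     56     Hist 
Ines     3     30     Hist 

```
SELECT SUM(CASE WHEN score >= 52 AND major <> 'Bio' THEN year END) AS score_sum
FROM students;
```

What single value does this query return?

15

student=Priya: ✗
student=Jude: ✓ → 4
student=Bob: ✗
student=Quinn: ✓ → 3
student=Rosa: ✗
student=Alice: ✗
student=Kai: ✗
student=Gus: ✓ → 2
student=Hiro: ✓ → 2
student=Farah: ✓ → 4
student=Ines: ✗
score_sum = 4 + 3 + 2 + 2 + 4 = 15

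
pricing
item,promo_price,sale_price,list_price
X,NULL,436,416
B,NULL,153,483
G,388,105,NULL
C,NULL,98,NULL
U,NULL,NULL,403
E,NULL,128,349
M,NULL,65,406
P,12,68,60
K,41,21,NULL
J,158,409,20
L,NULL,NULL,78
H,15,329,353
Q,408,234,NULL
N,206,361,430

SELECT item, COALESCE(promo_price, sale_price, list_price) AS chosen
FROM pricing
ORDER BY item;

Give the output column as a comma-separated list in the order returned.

item=B: promo_price=NULL, sale_price=153 → 153
item=C: promo_price=NULL, sale_price=98 → 98
item=E: promo_price=NULL, sale_price=128 → 128
item=G: promo_price=388 → 388
item=H: promo_price=15 → 15
item=J: promo_price=158 → 158
item=K: promo_price=41 → 41
item=L: promo_price=NULL, sale_price=NULL, list_price=78 → 78
item=M: promo_price=NULL, sale_price=65 → 65
item=N: promo_price=206 → 206
item=P: promo_price=12 → 12
item=Q: promo_price=408 → 408
item=U: promo_price=NULL, sale_price=NULL, list_price=403 → 403
item=X: promo_price=NULL, sale_price=436 → 436

153, 98, 128, 388, 15, 158, 41, 78, 65, 206, 12, 408, 403, 436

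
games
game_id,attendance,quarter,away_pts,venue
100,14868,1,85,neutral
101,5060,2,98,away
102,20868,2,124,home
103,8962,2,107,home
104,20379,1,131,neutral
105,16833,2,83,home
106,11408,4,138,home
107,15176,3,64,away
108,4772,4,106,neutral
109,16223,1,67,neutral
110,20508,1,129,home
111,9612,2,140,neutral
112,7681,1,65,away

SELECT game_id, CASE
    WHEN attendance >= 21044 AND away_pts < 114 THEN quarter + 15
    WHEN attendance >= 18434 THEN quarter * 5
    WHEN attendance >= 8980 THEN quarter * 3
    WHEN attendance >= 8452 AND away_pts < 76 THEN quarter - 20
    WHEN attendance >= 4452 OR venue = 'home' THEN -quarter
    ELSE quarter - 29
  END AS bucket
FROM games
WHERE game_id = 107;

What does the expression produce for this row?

9

game_id = 107: attendance=15176, quarter=3, away_pts=64, venue=away.
attendance >= 21044 AND away_pts < 114 → false
attendance >= 18434 → false
attendance >= 8980 → true → 9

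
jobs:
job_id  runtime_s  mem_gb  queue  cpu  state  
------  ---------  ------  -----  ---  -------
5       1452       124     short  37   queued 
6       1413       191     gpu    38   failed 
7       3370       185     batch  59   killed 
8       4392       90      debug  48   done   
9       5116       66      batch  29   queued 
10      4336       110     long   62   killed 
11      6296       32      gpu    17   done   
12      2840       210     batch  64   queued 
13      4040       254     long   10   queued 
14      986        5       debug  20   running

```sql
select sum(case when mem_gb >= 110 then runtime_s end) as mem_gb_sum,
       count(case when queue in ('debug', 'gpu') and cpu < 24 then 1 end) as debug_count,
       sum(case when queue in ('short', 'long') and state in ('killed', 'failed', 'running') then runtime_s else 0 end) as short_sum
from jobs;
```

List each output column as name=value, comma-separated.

mem_gb_sum=17451, debug_count=2, short_sum=4336

[mem_gb_sum: mem_gb >= 110]
job_id=5: ✓ → 1452
job_id=6: ✓ → 1413
job_id=7: ✓ → 3370
job_id=8: ✗
job_id=9: ✗
job_id=10: ✓ → 4336
job_id=11: ✗
job_id=12: ✓ → 2840
job_id=13: ✓ → 4040
job_id=14: ✗
mem_gb_sum = 1452 + 1413 + 3370 + 4336 + 2840 + 4040 = 17451
—
[debug_count: queue in ('debug', 'gpu') and cpu < 24]
job_id=5: ✗
job_id=6: ✗
job_id=7: ✗
job_id=8: ✗
job_id=9: ✗
job_id=10: ✗
job_id=11: ✓ → 1
job_id=12: ✗
job_id=13: ✗
job_id=14: ✓ → 1
debug_count = COUNT(1, 1) = 2
—
[short_sum: queue in ('short', 'long') and state in ('killed', 'failed', 'running')]
job_id=5: ✗
job_id=6: ✗
job_id=7: ✗
job_id=8: ✗
job_id=9: ✗
job_id=10: ✓ → 4336
job_id=11: ✗
job_id=12: ✗
job_id=13: ✗
job_id=14: ✗
short_sum = 4336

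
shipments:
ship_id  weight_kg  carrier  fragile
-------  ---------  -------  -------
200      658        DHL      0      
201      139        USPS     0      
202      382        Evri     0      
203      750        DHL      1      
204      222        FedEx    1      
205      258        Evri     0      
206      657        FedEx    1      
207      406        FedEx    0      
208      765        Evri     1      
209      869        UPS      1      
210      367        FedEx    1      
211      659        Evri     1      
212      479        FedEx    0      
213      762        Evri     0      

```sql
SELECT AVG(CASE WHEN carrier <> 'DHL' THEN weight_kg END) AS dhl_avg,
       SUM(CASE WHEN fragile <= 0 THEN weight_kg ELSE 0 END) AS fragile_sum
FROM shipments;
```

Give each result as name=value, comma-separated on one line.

dhl_avg=497.0833333333, fragile_sum=3084

[dhl_avg: carrier <> 'DHL']
ship_id=200: ✗
ship_id=201: ✓ → 139
ship_id=202: ✓ → 382
ship_id=203: ✗
ship_id=204: ✓ → 222
ship_id=205: ✓ → 258
ship_id=206: ✓ → 657
ship_id=207: ✓ → 406
ship_id=208: ✓ → 765
ship_id=209: ✓ → 869
ship_id=210: ✓ → 367
ship_id=211: ✓ → 659
ship_id=212: ✓ → 479
ship_id=213: ✓ → 762
dhl_avg = (139 + 382 + 222 + 258 + 657 + 406 + 765 + 869 + 367 + 659 + 479 + 762) / 12 = 497.0833333333
—
[fragile_sum: fragile <= 0]
ship_id=200: ✓ → 658
ship_id=201: ✓ → 139
ship_id=202: ✓ → 382
ship_id=203: ✗
ship_id=204: ✗
ship_id=205: ✓ → 258
ship_id=206: ✗
ship_id=207: ✓ → 406
ship_id=208: ✗
ship_id=209: ✗
ship_id=210: ✗
ship_id=211: ✗
ship_id=212: ✓ → 479
ship_id=213: ✓ → 762
fragile_sum = 658 + 139 + 382 + 258 + 406 + 479 + 762 = 3084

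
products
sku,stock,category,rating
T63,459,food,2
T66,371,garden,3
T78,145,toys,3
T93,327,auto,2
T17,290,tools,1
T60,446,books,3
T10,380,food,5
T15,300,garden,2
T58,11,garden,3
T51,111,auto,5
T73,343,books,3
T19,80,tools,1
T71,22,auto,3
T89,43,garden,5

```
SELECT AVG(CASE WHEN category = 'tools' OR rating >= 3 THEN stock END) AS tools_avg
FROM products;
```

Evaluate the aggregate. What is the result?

203.8181818182

sku=T63: ✗
sku=T66: ✓ → 371
sku=T78: ✓ → 145
sku=T93: ✗
sku=T17: ✓ → 290
sku=T60: ✓ → 446
sku=T10: ✓ → 380
sku=T15: ✗
sku=T58: ✓ → 11
sku=T51: ✓ → 111
sku=T73: ✓ → 343
sku=T19: ✓ → 80
sku=T71: ✓ → 22
sku=T89: ✓ → 43
tools_avg = (371 + 145 + 290 + 446 + 380 + 11 + 111 + 343 + 80 + 22 + 43) / 11 = 203.8181818182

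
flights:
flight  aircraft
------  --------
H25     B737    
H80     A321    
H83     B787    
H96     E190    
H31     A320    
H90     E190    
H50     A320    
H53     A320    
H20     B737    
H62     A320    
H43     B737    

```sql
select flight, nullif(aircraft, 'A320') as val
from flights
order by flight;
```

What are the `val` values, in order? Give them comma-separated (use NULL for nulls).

B737, B737, NULL, B737, NULL, NULL, NULL, A321, B787, E190, E190

flight=H20: aircraft=B737 vs A320: differ → B737
flight=H25: aircraft=B737 vs A320: differ → B737
flight=H31: aircraft=A320 vs A320: equal → NULL
flight=H43: aircraft=B737 vs A320: differ → B737
flight=H50: aircraft=A320 vs A320: equal → NULL
flight=H53: aircraft=A320 vs A320: equal → NULL
flight=H62: aircraft=A320 vs A320: equal → NULL
flight=H80: aircraft=A321 vs A320: differ → A321
flight=H83: aircraft=B787 vs A320: differ → B787
flight=H90: aircraft=E190 vs A320: differ → E190
flight=H96: aircraft=E190 vs A320: differ → E190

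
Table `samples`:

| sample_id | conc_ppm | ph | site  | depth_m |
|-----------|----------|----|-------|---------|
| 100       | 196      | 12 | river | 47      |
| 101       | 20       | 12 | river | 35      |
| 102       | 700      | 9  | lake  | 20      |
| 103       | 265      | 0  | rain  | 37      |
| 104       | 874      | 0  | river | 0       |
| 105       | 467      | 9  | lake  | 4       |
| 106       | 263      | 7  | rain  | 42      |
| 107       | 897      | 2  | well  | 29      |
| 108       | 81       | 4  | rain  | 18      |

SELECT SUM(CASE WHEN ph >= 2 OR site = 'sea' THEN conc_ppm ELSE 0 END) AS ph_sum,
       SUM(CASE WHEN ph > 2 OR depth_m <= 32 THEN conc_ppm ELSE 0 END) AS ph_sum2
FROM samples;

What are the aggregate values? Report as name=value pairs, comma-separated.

ph_sum=2624, ph_sum2=3498

[ph_sum: ph >= 2 OR site = 'sea']
sample_id=100: ✓ → 196
sample_id=101: ✓ → 20
sample_id=102: ✓ → 700
sample_id=103: ✗
sample_id=104: ✗
sample_id=105: ✓ → 467
sample_id=106: ✓ → 263
sample_id=107: ✓ → 897
sample_id=108: ✓ → 81
ph_sum = 196 + 20 + 700 + 467 + 263 + 897 + 81 = 2624
—
[ph_sum2: ph > 2 OR depth_m <= 32]
sample_id=100: ✓ → 196
sample_id=101: ✓ → 20
sample_id=102: ✓ → 700
sample_id=103: ✗
sample_id=104: ✓ → 874
sample_id=105: ✓ → 467
sample_id=106: ✓ → 263
sample_id=107: ✓ → 897
sample_id=108: ✓ → 81
ph_sum2 = 196 + 20 + 700 + 874 + 467 + 263 + 897 + 81 = 3498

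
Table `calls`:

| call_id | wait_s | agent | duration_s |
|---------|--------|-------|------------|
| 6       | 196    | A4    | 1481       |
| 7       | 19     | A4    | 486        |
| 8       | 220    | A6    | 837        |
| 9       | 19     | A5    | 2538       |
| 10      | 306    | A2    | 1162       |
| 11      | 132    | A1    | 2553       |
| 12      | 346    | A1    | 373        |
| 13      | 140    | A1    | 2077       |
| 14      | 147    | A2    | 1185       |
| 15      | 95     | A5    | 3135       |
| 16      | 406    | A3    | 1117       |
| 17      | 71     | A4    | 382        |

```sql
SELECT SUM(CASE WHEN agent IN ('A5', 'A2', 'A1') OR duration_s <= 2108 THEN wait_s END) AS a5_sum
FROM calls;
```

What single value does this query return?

call_id=6: ✓ → 196
call_id=7: ✓ → 19
call_id=8: ✓ → 220
call_id=9: ✓ → 19
call_id=10: ✓ → 306
call_id=11: ✓ → 132
call_id=12: ✓ → 346
call_id=13: ✓ → 140
call_id=14: ✓ → 147
call_id=15: ✓ → 95
call_id=16: ✓ → 406
call_id=17: ✓ → 71
a5_sum = 196 + 19 + 220 + 19 + 306 + 132 + 346 + 140 + 147 + 95 + 406 + 71 = 2097

2097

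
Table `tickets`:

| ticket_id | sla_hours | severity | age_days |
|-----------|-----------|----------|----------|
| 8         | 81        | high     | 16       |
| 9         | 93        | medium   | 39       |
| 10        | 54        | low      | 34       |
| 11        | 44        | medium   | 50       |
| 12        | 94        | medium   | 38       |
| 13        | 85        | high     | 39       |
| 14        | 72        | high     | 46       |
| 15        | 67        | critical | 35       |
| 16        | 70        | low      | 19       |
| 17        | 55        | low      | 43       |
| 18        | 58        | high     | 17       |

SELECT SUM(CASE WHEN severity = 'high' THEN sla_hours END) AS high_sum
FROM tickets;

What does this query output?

296

ticket_id=8: ✓ → 81
ticket_id=9: ✗
ticket_id=10: ✗
ticket_id=11: ✗
ticket_id=12: ✗
ticket_id=13: ✓ → 85
ticket_id=14: ✓ → 72
ticket_id=15: ✗
ticket_id=16: ✗
ticket_id=17: ✗
ticket_id=18: ✓ → 58
high_sum = 81 + 85 + 72 + 58 = 296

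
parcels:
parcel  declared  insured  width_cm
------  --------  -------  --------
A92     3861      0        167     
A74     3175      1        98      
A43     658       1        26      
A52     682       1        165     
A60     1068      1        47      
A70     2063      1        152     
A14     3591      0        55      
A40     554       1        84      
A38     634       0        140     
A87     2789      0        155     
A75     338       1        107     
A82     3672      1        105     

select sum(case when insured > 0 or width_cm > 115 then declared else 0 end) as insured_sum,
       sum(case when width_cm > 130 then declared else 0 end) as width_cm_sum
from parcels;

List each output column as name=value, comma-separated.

insured_sum=19494, width_cm_sum=10029

[insured_sum: insured > 0 or width_cm > 115]
parcel=A92: ✓ → 3861
parcel=A74: ✓ → 3175
parcel=A43: ✓ → 658
parcel=A52: ✓ → 682
parcel=A60: ✓ → 1068
parcel=A70: ✓ → 2063
parcel=A14: ✗
parcel=A40: ✓ → 554
parcel=A38: ✓ → 634
parcel=A87: ✓ → 2789
parcel=A75: ✓ → 338
parcel=A82: ✓ → 3672
insured_sum = 3861 + 3175 + 658 + 682 + 1068 + 2063 + 554 + 634 + 2789 + 338 + 3672 = 19494
—
[width_cm_sum: width_cm > 130]
parcel=A92: ✓ → 3861
parcel=A74: ✗
parcel=A43: ✗
parcel=A52: ✓ → 682
parcel=A60: ✗
parcel=A70: ✓ → 2063
parcel=A14: ✗
parcel=A40: ✗
parcel=A38: ✓ → 634
parcel=A87: ✓ → 2789
parcel=A75: ✗
parcel=A82: ✗
width_cm_sum = 3861 + 682 + 2063 + 634 + 2789 = 10029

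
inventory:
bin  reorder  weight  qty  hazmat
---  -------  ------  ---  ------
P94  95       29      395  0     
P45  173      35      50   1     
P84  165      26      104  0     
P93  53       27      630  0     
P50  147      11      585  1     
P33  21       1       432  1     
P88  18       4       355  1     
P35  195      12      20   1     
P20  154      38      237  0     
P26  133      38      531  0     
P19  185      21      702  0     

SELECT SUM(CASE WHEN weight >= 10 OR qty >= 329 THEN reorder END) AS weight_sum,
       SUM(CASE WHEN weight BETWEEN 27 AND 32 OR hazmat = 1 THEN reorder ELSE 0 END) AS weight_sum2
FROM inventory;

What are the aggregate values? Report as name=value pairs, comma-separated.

weight_sum=1339, weight_sum2=702

[weight_sum: weight >= 10 OR qty >= 329]
bin=P94: ✓ → 95
bin=P45: ✓ → 173
bin=P84: ✓ → 165
bin=P93: ✓ → 53
bin=P50: ✓ → 147
bin=P33: ✓ → 21
bin=P88: ✓ → 18
bin=P35: ✓ → 195
bin=P20: ✓ → 154
bin=P26: ✓ → 133
bin=P19: ✓ → 185
weight_sum = 95 + 173 + 165 + 53 + 147 + 21 + 18 + 195 + 154 + 133 + 185 = 1339
—
[weight_sum2: weight BETWEEN 27 AND 32 OR hazmat = 1]
bin=P94: ✓ → 95
bin=P45: ✓ → 173
bin=P84: ✗
bin=P93: ✓ → 53
bin=P50: ✓ → 147
bin=P33: ✓ → 21
bin=P88: ✓ → 18
bin=P35: ✓ → 195
bin=P20: ✗
bin=P26: ✗
bin=P19: ✗
weight_sum2 = 95 + 173 + 53 + 147 + 21 + 18 + 195 = 702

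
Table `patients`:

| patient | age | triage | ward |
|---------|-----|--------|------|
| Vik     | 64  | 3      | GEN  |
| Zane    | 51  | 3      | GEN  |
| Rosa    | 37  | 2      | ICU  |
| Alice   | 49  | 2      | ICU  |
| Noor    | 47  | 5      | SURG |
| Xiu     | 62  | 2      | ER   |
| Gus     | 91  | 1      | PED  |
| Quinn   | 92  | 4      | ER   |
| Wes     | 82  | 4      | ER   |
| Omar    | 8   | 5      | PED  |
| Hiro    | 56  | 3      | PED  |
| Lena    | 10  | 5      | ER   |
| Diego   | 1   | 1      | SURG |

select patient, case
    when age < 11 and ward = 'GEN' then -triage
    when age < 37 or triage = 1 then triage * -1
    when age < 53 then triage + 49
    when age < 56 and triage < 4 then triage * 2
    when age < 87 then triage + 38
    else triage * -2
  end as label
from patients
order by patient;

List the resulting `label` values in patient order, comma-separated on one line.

patient=Alice: age < 53 → 51
patient=Diego: age < 37 or triage = 1 → -1
patient=Gus: age < 37 or triage = 1 → -1
patient=Hiro: age < 87 → 41
patient=Lena: age < 37 or triage = 1 → -5
patient=Noor: age < 53 → 54
patient=Omar: age < 37 or triage = 1 → -5
patient=Quinn: ELSE → -8
patient=Rosa: age < 53 → 51
patient=Vik: age < 87 → 41
patient=Wes: age < 87 → 42
patient=Xiu: age < 87 → 40
patient=Zane: age < 53 → 52

51, -1, -1, 41, -5, 54, -5, -8, 51, 41, 42, 40, 52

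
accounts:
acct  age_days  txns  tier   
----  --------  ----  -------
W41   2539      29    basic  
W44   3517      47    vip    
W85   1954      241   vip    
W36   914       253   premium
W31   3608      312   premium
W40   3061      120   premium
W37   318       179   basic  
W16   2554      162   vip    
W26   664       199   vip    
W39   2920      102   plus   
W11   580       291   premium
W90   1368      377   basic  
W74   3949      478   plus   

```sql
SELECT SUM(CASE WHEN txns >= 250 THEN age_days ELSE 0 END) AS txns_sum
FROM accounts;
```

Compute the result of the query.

acct=W41: ✗
acct=W44: ✗
acct=W85: ✗
acct=W36: ✓ → 914
acct=W31: ✓ → 3608
acct=W40: ✗
acct=W37: ✗
acct=W16: ✗
acct=W26: ✗
acct=W39: ✗
acct=W11: ✓ → 580
acct=W90: ✓ → 1368
acct=W74: ✓ → 3949
txns_sum = 914 + 3608 + 580 + 1368 + 3949 = 10419

10419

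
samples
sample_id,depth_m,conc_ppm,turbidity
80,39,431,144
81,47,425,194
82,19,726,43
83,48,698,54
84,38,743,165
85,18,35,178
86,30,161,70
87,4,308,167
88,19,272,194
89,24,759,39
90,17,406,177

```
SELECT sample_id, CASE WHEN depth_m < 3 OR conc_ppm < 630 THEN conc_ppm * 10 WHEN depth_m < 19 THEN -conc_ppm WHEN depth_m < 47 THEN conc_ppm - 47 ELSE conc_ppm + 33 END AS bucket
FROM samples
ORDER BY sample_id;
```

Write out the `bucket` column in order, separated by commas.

4310, 4250, 679, 731, 696, 350, 1610, 3080, 2720, 712, 4060

sample_id=80: depth_m < 3 OR conc_ppm < 630 → 4310
sample_id=81: depth_m < 3 OR conc_ppm < 630 → 4250
sample_id=82: depth_m < 47 → 679
sample_id=83: ELSE → 731
sample_id=84: depth_m < 47 → 696
sample_id=85: depth_m < 3 OR conc_ppm < 630 → 350
sample_id=86: depth_m < 3 OR conc_ppm < 630 → 1610
sample_id=87: depth_m < 3 OR conc_ppm < 630 → 3080
sample_id=88: depth_m < 3 OR conc_ppm < 630 → 2720
sample_id=89: depth_m < 47 → 712
sample_id=90: depth_m < 3 OR conc_ppm < 630 → 4060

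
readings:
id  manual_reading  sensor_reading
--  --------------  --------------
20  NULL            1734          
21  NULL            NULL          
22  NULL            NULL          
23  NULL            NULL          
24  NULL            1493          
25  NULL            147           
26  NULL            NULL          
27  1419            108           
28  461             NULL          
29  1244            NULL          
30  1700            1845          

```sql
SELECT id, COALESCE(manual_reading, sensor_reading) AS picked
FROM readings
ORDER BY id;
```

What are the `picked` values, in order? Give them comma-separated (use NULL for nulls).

id=20: manual_reading=NULL, sensor_reading=1734 → 1734
id=21: manual_reading=NULL, sensor_reading=NULL (all NULL) → NULL
id=22: manual_reading=NULL, sensor_reading=NULL (all NULL) → NULL
id=23: manual_reading=NULL, sensor_reading=NULL (all NULL) → NULL
id=24: manual_reading=NULL, sensor_reading=1493 → 1493
id=25: manual_reading=NULL, sensor_reading=147 → 147
id=26: manual_reading=NULL, sensor_reading=NULL (all NULL) → NULL
id=27: manual_reading=1419 → 1419
id=28: manual_reading=461 → 461
id=29: manual_reading=1244 → 1244
id=30: manual_reading=1700 → 1700

1734, NULL, NULL, NULL, 1493, 147, NULL, 1419, 461, 1244, 1700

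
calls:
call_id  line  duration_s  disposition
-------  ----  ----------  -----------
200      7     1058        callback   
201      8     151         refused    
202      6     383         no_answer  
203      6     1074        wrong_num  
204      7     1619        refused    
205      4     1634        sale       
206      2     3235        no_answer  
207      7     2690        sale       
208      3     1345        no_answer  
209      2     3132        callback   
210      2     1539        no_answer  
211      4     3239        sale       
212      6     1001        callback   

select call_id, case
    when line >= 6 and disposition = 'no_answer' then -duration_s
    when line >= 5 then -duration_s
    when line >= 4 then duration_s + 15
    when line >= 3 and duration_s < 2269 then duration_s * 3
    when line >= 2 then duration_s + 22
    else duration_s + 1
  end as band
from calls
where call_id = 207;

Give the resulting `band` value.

call_id = 207: line=7, duration_s=2690, disposition=sale.
line >= 6 and disposition = 'no_answer' → false
line >= 5 → true → -2690

-2690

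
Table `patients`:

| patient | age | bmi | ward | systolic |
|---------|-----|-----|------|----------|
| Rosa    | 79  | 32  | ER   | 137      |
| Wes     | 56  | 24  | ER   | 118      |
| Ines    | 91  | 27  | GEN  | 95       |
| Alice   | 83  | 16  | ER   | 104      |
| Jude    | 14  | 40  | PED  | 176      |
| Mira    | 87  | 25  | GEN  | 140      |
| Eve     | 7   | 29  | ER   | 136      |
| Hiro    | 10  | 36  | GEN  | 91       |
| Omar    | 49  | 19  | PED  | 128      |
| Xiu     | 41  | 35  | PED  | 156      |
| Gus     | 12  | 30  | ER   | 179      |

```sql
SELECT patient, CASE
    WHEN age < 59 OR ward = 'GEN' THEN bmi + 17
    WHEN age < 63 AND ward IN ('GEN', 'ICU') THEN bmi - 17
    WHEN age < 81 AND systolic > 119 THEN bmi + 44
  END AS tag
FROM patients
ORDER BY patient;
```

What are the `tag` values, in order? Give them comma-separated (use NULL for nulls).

patient=Alice: (no match → NULL) → NULL
patient=Eve: age < 59 OR ward = 'GEN' → 46
patient=Gus: age < 59 OR ward = 'GEN' → 47
patient=Hiro: age < 59 OR ward = 'GEN' → 53
patient=Ines: age < 59 OR ward = 'GEN' → 44
patient=Jude: age < 59 OR ward = 'GEN' → 57
patient=Mira: age < 59 OR ward = 'GEN' → 42
patient=Omar: age < 59 OR ward = 'GEN' → 36
patient=Rosa: age < 81 AND systolic > 119 → 76
patient=Wes: age < 59 OR ward = 'GEN' → 41
patient=Xiu: age < 59 OR ward = 'GEN' → 52

NULL, 46, 47, 53, 44, 57, 42, 36, 76, 41, 52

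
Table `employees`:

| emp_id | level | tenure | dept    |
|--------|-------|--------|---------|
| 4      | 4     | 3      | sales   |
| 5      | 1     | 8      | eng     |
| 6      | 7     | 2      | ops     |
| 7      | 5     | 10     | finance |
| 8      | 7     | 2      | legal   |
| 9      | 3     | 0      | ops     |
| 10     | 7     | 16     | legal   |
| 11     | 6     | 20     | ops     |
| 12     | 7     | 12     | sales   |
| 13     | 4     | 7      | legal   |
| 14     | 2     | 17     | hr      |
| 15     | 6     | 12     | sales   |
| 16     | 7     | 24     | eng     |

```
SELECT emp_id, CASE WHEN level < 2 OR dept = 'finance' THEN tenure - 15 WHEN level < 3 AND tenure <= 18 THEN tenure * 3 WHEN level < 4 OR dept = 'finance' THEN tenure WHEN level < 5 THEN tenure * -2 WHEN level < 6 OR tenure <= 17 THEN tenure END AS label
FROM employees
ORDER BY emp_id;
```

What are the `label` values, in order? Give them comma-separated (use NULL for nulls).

emp_id=4: level < 5 → -6
emp_id=5: level < 2 OR dept = 'finance' → -7
emp_id=6: level < 6 OR tenure <= 17 → 2
emp_id=7: level < 2 OR dept = 'finance' → -5
emp_id=8: level < 6 OR tenure <= 17 → 2
emp_id=9: level < 4 OR dept = 'finance' → 0
emp_id=10: level < 6 OR tenure <= 17 → 16
emp_id=11: (no match → NULL) → NULL
emp_id=12: level < 6 OR tenure <= 17 → 12
emp_id=13: level < 5 → -14
emp_id=14: level < 3 AND tenure <= 18 → 51
emp_id=15: level < 6 OR tenure <= 17 → 12
emp_id=16: (no match → NULL) → NULL

-6, -7, 2, -5, 2, 0, 16, NULL, 12, -14, 51, 12, NULL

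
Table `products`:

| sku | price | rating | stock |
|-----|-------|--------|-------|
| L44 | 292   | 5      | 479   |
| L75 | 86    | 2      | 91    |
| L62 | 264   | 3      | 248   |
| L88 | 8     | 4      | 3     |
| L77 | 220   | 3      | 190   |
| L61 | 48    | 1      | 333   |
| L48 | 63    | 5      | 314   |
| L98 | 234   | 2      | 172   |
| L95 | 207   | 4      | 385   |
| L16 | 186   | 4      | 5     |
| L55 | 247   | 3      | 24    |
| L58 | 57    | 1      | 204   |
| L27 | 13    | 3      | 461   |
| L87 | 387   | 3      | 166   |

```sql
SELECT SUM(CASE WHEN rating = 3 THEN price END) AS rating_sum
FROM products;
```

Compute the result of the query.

sku=L44: ✗
sku=L75: ✗
sku=L62: ✓ → 264
sku=L88: ✗
sku=L77: ✓ → 220
sku=L61: ✗
sku=L48: ✗
sku=L98: ✗
sku=L95: ✗
sku=L16: ✗
sku=L55: ✓ → 247
sku=L58: ✗
sku=L27: ✓ → 13
sku=L87: ✓ → 387
rating_sum = 264 + 220 + 247 + 13 + 387 = 1131

1131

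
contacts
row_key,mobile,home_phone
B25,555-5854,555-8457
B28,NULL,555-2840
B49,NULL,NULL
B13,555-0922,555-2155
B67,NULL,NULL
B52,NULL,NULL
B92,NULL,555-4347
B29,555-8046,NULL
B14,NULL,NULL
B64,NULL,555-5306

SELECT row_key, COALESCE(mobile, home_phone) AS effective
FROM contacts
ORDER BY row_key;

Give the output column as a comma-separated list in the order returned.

555-0922, NULL, 555-5854, 555-2840, 555-8046, NULL, NULL, 555-5306, NULL, 555-4347

row_key=B13: mobile=555-0922 → 555-0922
row_key=B14: mobile=NULL, home_phone=NULL (all NULL) → NULL
row_key=B25: mobile=555-5854 → 555-5854
row_key=B28: mobile=NULL, home_phone=555-2840 → 555-2840
row_key=B29: mobile=555-8046 → 555-8046
row_key=B49: mobile=NULL, home_phone=NULL (all NULL) → NULL
row_key=B52: mobile=NULL, home_phone=NULL (all NULL) → NULL
row_key=B64: mobile=NULL, home_phone=555-5306 → 555-5306
row_key=B67: mobile=NULL, home_phone=NULL (all NULL) → NULL
row_key=B92: mobile=NULL, home_phone=555-4347 → 555-4347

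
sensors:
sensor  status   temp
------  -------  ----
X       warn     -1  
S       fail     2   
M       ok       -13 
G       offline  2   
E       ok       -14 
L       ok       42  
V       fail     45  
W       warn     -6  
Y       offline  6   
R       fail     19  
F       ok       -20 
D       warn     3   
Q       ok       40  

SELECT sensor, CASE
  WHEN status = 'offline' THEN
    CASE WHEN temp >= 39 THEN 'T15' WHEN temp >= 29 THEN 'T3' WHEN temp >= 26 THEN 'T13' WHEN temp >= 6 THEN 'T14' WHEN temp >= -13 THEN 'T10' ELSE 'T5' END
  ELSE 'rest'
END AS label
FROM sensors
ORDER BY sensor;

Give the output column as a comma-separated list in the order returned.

sensor=D: status='warn' → outer ELSE → rest
sensor=E: status='ok' → outer ELSE → rest
sensor=F: status='ok' → outer ELSE → rest
sensor=G: status='offline' → inner[temp >= -13] → T10
sensor=L: status='ok' → outer ELSE → rest
sensor=M: status='ok' → outer ELSE → rest
sensor=Q: status='ok' → outer ELSE → rest
sensor=R: status='fail' → outer ELSE → rest
sensor=S: status='fail' → outer ELSE → rest
sensor=V: status='fail' → outer ELSE → rest
sensor=W: status='warn' → outer ELSE → rest
sensor=X: status='warn' → outer ELSE → rest
sensor=Y: status='offline' → inner[temp >= 6] → T14

rest, rest, rest, T10, rest, rest, rest, rest, rest, rest, rest, rest, T14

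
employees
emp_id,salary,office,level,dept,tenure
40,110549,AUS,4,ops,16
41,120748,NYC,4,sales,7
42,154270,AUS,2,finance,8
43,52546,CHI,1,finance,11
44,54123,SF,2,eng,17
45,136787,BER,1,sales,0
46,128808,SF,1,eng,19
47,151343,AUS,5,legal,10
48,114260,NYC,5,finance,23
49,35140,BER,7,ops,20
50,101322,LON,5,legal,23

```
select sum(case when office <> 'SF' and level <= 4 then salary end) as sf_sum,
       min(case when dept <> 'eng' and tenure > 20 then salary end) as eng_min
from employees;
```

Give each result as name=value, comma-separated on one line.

sf_sum=574900, eng_min=101322

[sf_sum: office <> 'SF' and level <= 4]
emp_id=40: ✓ → 110549
emp_id=41: ✓ → 120748
emp_id=42: ✓ → 154270
emp_id=43: ✓ → 52546
emp_id=44: ✗
emp_id=45: ✓ → 136787
emp_id=46: ✗
emp_id=47: ✗
emp_id=48: ✗
emp_id=49: ✗
emp_id=50: ✗
sf_sum = 110549 + 120748 + 154270 + 52546 + 136787 = 574900
—
[eng_min: dept <> 'eng' and tenure > 20]
emp_id=40: ✗
emp_id=41: ✗
emp_id=42: ✗
emp_id=43: ✗
emp_id=44: ✗
emp_id=45: ✗
emp_id=46: ✗
emp_id=47: ✗
emp_id=48: ✓ → 114260
emp_id=49: ✗
emp_id=50: ✓ → 101322
eng_min = MIN(114260, 101322) = 101322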